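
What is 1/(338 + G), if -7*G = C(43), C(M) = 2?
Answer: 7/2364 ≈ 0.0029611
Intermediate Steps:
G = -2/7 (G = -⅐*2 = -2/7 ≈ -0.28571)
1/(338 + G) = 1/(338 - 2/7) = 1/(2364/7) = 7/2364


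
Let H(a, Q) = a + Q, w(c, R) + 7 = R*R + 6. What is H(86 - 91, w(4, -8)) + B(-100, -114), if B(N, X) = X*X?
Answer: 13054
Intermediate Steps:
B(N, X) = X²
w(c, R) = -1 + R² (w(c, R) = -7 + (R*R + 6) = -7 + (R² + 6) = -7 + (6 + R²) = -1 + R²)
H(a, Q) = Q + a
H(86 - 91, w(4, -8)) + B(-100, -114) = ((-1 + (-8)²) + (86 - 91)) + (-114)² = ((-1 + 64) - 5) + 12996 = (63 - 5) + 12996 = 58 + 12996 = 13054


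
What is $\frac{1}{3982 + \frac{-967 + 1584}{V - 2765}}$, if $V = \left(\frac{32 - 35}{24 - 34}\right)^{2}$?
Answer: $\frac{276491}{1100925462} \approx 0.00025114$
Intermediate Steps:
$V = \frac{9}{100}$ ($V = \left(- \frac{3}{-10}\right)^{2} = \left(\left(-3\right) \left(- \frac{1}{10}\right)\right)^{2} = \left(\frac{3}{10}\right)^{2} = \frac{9}{100} \approx 0.09$)
$\frac{1}{3982 + \frac{-967 + 1584}{V - 2765}} = \frac{1}{3982 + \frac{-967 + 1584}{\frac{9}{100} - 2765}} = \frac{1}{3982 + \frac{617}{- \frac{276491}{100}}} = \frac{1}{3982 + 617 \left(- \frac{100}{276491}\right)} = \frac{1}{3982 - \frac{61700}{276491}} = \frac{1}{\frac{1100925462}{276491}} = \frac{276491}{1100925462}$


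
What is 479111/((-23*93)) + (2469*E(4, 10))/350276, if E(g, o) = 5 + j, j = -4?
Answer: -167815803445/749240364 ≈ -223.98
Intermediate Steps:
E(g, o) = 1 (E(g, o) = 5 - 4 = 1)
479111/((-23*93)) + (2469*E(4, 10))/350276 = 479111/((-23*93)) + (2469*1)/350276 = 479111/(-2139) + 2469*(1/350276) = 479111*(-1/2139) + 2469/350276 = -479111/2139 + 2469/350276 = -167815803445/749240364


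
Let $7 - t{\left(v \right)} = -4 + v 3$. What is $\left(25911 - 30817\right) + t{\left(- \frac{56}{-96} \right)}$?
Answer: $- \frac{19587}{4} \approx -4896.8$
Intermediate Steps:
$t{\left(v \right)} = 11 - 3 v$ ($t{\left(v \right)} = 7 - \left(-4 + v 3\right) = 7 - \left(-4 + 3 v\right) = 11 - 3 v$)
$\left(25911 - 30817\right) + t{\left(- \frac{56}{-96} \right)} = \left(25911 - 30817\right) + \left(11 - 3 \left(- \frac{56}{-96}\right)\right) = -4906 + \left(11 - 3 \left(\left(-56\right) \left(- \frac{1}{96}\right)\right)\right) = -4906 + \left(11 - \frac{7}{4}\right) = -4906 + \frac{37}{4} = - \frac{19587}{4}$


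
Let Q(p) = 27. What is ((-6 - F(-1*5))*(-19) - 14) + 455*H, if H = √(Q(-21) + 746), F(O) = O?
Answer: 5 + 455*√773 ≈ 12655.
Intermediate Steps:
H = √773 (H = √(27 + 746) = √773 ≈ 27.803)
((-6 - F(-1*5))*(-19) - 14) + 455*H = ((-6 - (-1)*5)*(-19) - 14) + 455*√773 = ((-6 - 1*(-5))*(-19) - 14) + 455*√773 = ((-6 + 5)*(-19) - 14) + 455*√773 = (-1*(-19) - 14) + 455*√773 = (19 - 14) + 455*√773 = 5 + 455*√773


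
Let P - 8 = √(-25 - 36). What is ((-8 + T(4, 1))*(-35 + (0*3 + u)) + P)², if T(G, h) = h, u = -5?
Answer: (288 + I*√61)² ≈ 82883.0 + 4498.7*I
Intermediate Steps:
P = 8 + I*√61 (P = 8 + √(-25 - 36) = 8 + √(-61) = 8 + I*√61 ≈ 8.0 + 7.8102*I)
((-8 + T(4, 1))*(-35 + (0*3 + u)) + P)² = ((-8 + 1)*(-35 + (0*3 - 5)) + (8 + I*√61))² = (-7*(-35 + (0 - 5)) + (8 + I*√61))² = (-7*(-35 - 5) + (8 + I*√61))² = (-7*(-40) + (8 + I*√61))² = (280 + (8 + I*√61))² = (288 + I*√61)²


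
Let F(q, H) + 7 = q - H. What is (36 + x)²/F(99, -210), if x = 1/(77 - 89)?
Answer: 185761/43488 ≈ 4.2715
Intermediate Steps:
x = -1/12 (x = 1/(-12) = -1/12 ≈ -0.083333)
F(q, H) = -7 + q - H (F(q, H) = -7 + (q - H) = -7 + q - H)
(36 + x)²/F(99, -210) = (36 - 1/12)²/(-7 + 99 - 1*(-210)) = (431/12)²/(-7 + 99 + 210) = (185761/144)/302 = (185761/144)*(1/302) = 185761/43488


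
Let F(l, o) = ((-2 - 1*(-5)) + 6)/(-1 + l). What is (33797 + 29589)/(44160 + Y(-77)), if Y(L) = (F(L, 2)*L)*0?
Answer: 31693/22080 ≈ 1.4354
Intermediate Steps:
F(l, o) = 9/(-1 + l) (F(l, o) = ((-2 + 5) + 6)/(-1 + l) = (3 + 6)/(-1 + l) = 9/(-1 + l))
Y(L) = 0 (Y(L) = ((9/(-1 + L))*L)*0 = (9*L/(-1 + L))*0 = 0)
(33797 + 29589)/(44160 + Y(-77)) = (33797 + 29589)/(44160 + 0) = 63386/44160 = 63386*(1/44160) = 31693/22080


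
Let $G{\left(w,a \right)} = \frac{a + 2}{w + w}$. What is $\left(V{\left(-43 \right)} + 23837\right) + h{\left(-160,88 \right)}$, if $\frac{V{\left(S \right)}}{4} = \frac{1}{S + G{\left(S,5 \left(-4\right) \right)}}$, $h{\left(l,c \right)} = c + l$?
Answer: $\frac{10931857}{460} \approx 23765.0$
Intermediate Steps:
$G{\left(w,a \right)} = \frac{2 + a}{2 w}$
$V{\left(S \right)} = \frac{4}{S - \frac{9}{S}}$ ($V{\left(S \right)} = \frac{4}{S + \frac{2 + 5 \left(-4\right)}{2 S}} = \frac{4}{S + \frac{2 - 20}{2 S}} = \frac{4}{S + \frac{1}{2} \frac{1}{S} \left(-18\right)} = \frac{4}{S - \frac{9}{S}}$)
$\left(V{\left(-43 \right)} + 23837\right) + h{\left(-160,88 \right)} = \left(4 \left(-43\right) \frac{1}{-9 + \left(-43\right)^{2}} + 23837\right) + \left(88 - 160\right) = \left(4 \left(-43\right) \frac{1}{-9 + 1849} + 23837\right) - 72 = \left(4 \left(-43\right) \frac{1}{1840} + 23837\right) - 72 = \left(- \frac{43}{460} + 23837\right) - 72 = \frac{10964977}{460} - 72 = \frac{10931857}{460}$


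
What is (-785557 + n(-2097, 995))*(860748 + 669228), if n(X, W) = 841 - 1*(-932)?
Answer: -1199170709184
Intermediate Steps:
n(X, W) = 1773 (n(X, W) = 841 + 932 = 1773)
(-785557 + n(-2097, 995))*(860748 + 669228) = (-785557 + 1773)*(860748 + 669228) = -783784*1529976 = -1199170709184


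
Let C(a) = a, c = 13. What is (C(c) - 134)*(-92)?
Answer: 11132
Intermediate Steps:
(C(c) - 134)*(-92) = (13 - 134)*(-92) = -121*(-92) = 11132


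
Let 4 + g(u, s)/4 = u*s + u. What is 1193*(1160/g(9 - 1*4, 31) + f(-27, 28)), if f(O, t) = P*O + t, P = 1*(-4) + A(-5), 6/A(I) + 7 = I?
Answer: 7042279/39 ≈ 1.8057e+5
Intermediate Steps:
A(I) = 6/(-7 + I)
g(u, s) = -16 + 4*u + 4*s*u (g(u, s) = -16 + 4*(u*s + u) = -16 + 4*(s*u + u) = -16 + 4*(u + s*u) = -16 + (4*u + 4*s*u) = -16 + 4*u + 4*s*u)
P = -9/2 (P = 1*(-4) + 6/(-7 - 5) = -4 + 6/(-12) = -4 + 6*(-1/12) = -4 - ½ = -9/2 ≈ -4.5000)
f(O, t) = t - 9*O/2 (f(O, t) = -9*O/2 + t = t - 9*O/2)
1193*(1160/g(9 - 1*4, 31) + f(-27, 28)) = 1193*(1160/(-16 + 4*(9 - 1*4) + 4*31*(9 - 1*4)) + (28 - 9/2*(-27))) = 1193*(1160/(-16 + 4*(9 - 4) + 4*31*(9 - 4)) + (28 + 243/2)) = 1193*(1160/(-16 + 4*5 + 4*31*5) + 299/2) = 1193*(1160/(-16 + 20 + 620) + 299/2) = 1193*(1160/624 + 299/2) = 1193*(1160*(1/624) + 299/2) = 1193*(145/78 + 299/2) = 1193*(5903/39) = 7042279/39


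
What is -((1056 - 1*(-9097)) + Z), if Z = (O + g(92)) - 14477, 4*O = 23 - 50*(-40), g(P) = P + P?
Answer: 14537/4 ≈ 3634.3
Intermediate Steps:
g(P) = 2*P
O = 2023/4 (O = (23 - 50*(-40))/4 = (23 + 2000)/4 = (¼)*2023 = 2023/4 ≈ 505.75)
Z = -55149/4 (Z = (2023/4 + 2*92) - 14477 = (2023/4 + 184) - 14477 = 2759/4 - 14477 = -55149/4 ≈ -13787.)
-((1056 - 1*(-9097)) + Z) = -((1056 - 1*(-9097)) - 55149/4) = -((1056 + 9097) - 55149/4) = -(10153 - 55149/4) = -1*(-14537/4) = 14537/4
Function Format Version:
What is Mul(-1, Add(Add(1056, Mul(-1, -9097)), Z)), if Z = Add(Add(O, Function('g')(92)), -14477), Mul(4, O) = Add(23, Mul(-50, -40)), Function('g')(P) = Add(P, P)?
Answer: Rational(14537, 4) ≈ 3634.3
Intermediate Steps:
Function('g')(P) = Mul(2, P)
O = Rational(2023, 4) (O = Mul(Rational(1, 4), Add(23, Mul(-50, -40))) = Mul(Rational(1, 4), Add(23, 2000)) = Mul(Rational(1, 4), 2023) = Rational(2023, 4) ≈ 505.75)
Z = Rational(-55149, 4) (Z = Add(Add(Rational(2023, 4), Mul(2, 92)), -14477) = Add(Add(Rational(2023, 4), 184), -14477) = Add(Rational(2759, 4), -14477) = Rational(-55149, 4) ≈ -13787.)
Mul(-1, Add(Add(1056, Mul(-1, -9097)), Z)) = Mul(-1, Add(Add(1056, Mul(-1, -9097)), Rational(-55149, 4))) = Mul(-1, Add(Add(1056, 9097), Rational(-55149, 4))) = Mul(-1, Add(10153, Rational(-55149, 4))) = Mul(-1, Rational(-14537, 4)) = Rational(14537, 4)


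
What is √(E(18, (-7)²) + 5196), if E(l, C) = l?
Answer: √5214 ≈ 72.208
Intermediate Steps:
√(E(18, (-7)²) + 5196) = √(18 + 5196) = √5214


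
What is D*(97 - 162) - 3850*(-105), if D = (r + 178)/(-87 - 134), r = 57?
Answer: 6873425/17 ≈ 4.0432e+5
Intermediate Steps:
D = -235/221 (D = (57 + 178)/(-87 - 134) = 235/(-221) = 235*(-1/221) = -235/221 ≈ -1.0633)
D*(97 - 162) - 3850*(-105) = -235*(97 - 162)/221 - 3850*(-105) = -235/221*(-65) - 1*(-404250) = 1175/17 + 404250 = 6873425/17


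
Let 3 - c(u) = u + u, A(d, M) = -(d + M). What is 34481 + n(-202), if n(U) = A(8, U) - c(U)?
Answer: 34268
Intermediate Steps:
A(d, M) = -M - d (A(d, M) = -(M + d) = -M - d)
c(u) = 3 - 2*u (c(u) = 3 - (u + u) = 3 - 2*u)
n(U) = -11 + U (n(U) = (-U - 1*8) - (3 - 2*U) = (-U - 8) + (-3 + 2*U) = (-8 - U) + (-3 + 2*U) = -11 + U)
34481 + n(-202) = 34481 + (-11 - 202) = 34481 - 213 = 34268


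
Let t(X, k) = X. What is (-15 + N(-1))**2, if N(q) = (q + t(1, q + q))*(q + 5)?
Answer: 225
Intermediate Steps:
N(q) = (1 + q)*(5 + q) (N(q) = (q + 1)*(q + 5) = (1 + q)*(5 + q))
(-15 + N(-1))**2 = (-15 + (5 + (-1)**2 + 6*(-1)))**2 = (-15 + (5 + 1 - 6))**2 = (-15 + 0)**2 = (-15)**2 = 225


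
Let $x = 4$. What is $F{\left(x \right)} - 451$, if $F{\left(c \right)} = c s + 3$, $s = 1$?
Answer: $-444$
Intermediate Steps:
$F{\left(c \right)} = 3 + c$ ($F{\left(c \right)} = c 1 + 3 = c + 3 = 3 + c$)
$F{\left(x \right)} - 451 = \left(3 + 4\right) - 451 = 7 - 451 = -444$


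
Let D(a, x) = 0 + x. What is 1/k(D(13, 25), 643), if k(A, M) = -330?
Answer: -1/330 ≈ -0.0030303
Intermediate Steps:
D(a, x) = x
1/k(D(13, 25), 643) = 1/(-330) = -1/330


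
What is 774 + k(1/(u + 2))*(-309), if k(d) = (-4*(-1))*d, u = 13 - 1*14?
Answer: -462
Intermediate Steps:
u = -1 (u = 13 - 14 = -1)
k(d) = 4*d
774 + k(1/(u + 2))*(-309) = 774 + (4/(-1 + 2))*(-309) = 774 + (4/1)*(-309) = 774 + (4*1)*(-309) = 774 + 4*(-309) = 774 - 1236 = -462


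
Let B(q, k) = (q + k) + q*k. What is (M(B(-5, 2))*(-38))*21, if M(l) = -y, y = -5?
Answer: -3990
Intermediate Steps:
B(q, k) = k + q + k*q (B(q, k) = (k + q) + k*q = k + q + k*q)
M(l) = 5 (M(l) = -1*(-5) = 5)
(M(B(-5, 2))*(-38))*21 = (5*(-38))*21 = -190*21 = -3990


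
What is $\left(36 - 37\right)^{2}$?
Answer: $1$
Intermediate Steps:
$\left(36 - 37\right)^{2} = \left(-1\right)^{2} = 1$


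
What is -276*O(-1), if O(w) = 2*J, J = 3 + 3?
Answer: -3312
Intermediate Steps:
J = 6
O(w) = 12 (O(w) = 2*6 = 12)
-276*O(-1) = -276*12 = -3312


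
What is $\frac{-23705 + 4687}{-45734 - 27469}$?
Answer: $\frac{19018}{73203} \approx 0.2598$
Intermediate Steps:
$\frac{-23705 + 4687}{-45734 - 27469} = - \frac{19018}{-73203} = \left(-19018\right) \left(- \frac{1}{73203}\right) = \frac{19018}{73203}$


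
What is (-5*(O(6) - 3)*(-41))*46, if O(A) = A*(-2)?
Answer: -141450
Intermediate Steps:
O(A) = -2*A
(-5*(O(6) - 3)*(-41))*46 = (-5*(-2*6 - 3)*(-41))*46 = (-5*(-12 - 3)*(-41))*46 = (-5*(-15)*(-41))*46 = (75*(-41))*46 = -3075*46 = -141450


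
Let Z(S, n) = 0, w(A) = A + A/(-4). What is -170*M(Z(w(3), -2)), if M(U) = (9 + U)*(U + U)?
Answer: 0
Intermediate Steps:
w(A) = 3*A/4 (w(A) = A + A*(-¼) = A - A/4 = 3*A/4)
M(U) = 2*U*(9 + U) (M(U) = (9 + U)*(2*U) = 2*U*(9 + U))
-170*M(Z(w(3), -2)) = -340*0*(9 + 0) = -340*0*9 = -170*0 = 0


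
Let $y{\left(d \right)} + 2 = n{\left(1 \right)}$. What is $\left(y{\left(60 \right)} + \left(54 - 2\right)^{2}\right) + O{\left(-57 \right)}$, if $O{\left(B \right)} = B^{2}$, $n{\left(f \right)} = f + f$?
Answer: $5953$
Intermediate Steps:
$n{\left(f \right)} = 2 f$
$y{\left(d \right)} = 0$ ($y{\left(d \right)} = -2 + 2 \cdot 1 = -2 + 2 = 0$)
$\left(y{\left(60 \right)} + \left(54 - 2\right)^{2}\right) + O{\left(-57 \right)} = \left(0 + \left(54 - 2\right)^{2}\right) + \left(-57\right)^{2} = \left(0 + 52^{2}\right) + 3249 = \left(0 + 2704\right) + 3249 = 2704 + 3249 = 5953$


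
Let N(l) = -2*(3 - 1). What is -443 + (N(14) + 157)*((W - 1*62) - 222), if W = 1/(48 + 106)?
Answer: -6759677/154 ≈ -43894.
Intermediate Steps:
W = 1/154 ≈ 0.0064935
N(l) = -4 (N(l) = -2*2 = -4)
-443 + (N(14) + 157)*((W - 1*62) - 222) = -443 + (-4 + 157)*((1/154 - 1*62) - 222) = -443 + 153*((1/154 - 62) - 222) = -443 + 153*(-9547/154 - 222) = -443 + 153*(-43735/154) = -443 - 6691455/154 = -6759677/154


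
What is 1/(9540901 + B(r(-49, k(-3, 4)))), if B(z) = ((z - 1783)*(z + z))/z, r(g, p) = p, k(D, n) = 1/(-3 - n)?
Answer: 7/66761343 ≈ 1.0485e-7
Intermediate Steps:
B(z) = -3566 + 2*z (B(z) = ((-1783 + z)*(2*z))/z = (2*z*(-1783 + z))/z = -3566 + 2*z)
1/(9540901 + B(r(-49, k(-3, 4)))) = 1/(9540901 + (-3566 + 2*(-1/(3 + 4)))) = 1/(9540901 + (-3566 + 2*(-1/7))) = 1/(9540901 + (-3566 + 2*(-1*⅐))) = 1/(9540901 + (-3566 + 2*(-⅐))) = 1/(9540901 + (-3566 - 2/7)) = 1/(9540901 - 24964/7) = 1/(66761343/7) = 7/66761343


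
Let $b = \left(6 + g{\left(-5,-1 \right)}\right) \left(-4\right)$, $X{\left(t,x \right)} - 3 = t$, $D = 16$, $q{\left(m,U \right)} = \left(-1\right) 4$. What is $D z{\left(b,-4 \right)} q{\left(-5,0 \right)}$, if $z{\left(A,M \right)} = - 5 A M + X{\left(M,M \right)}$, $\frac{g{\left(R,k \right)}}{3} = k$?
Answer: $15424$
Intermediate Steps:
$g{\left(R,k \right)} = 3 k$
$q{\left(m,U \right)} = -4$
$X{\left(t,x \right)} = 3 + t$
$b = -12$ ($b = \left(6 + 3 \left(-1\right)\right) \left(-4\right) = \left(6 - 3\right) \left(-4\right) = 3 \left(-4\right) = -12$)
$z{\left(A,M \right)} = 3 + M - 5 A M$ ($z{\left(A,M \right)} = - 5 A M + \left(3 + M\right) = 3 + M - 5 A M$)
$D z{\left(b,-4 \right)} q{\left(-5,0 \right)} = 16 \left(3 - 4 - \left(-60\right) \left(-4\right)\right) \left(-4\right) = 16 \left(3 - 4 - 240\right) \left(-4\right) = 16 \left(-241\right) \left(-4\right) = \left(-3856\right) \left(-4\right) = 15424$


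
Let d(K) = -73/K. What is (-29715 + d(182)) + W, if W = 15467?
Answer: -2593209/182 ≈ -14248.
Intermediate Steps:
(-29715 + d(182)) + W = (-29715 - 73/182) + 15467 = -5408203/182 + 15467 = -2593209/182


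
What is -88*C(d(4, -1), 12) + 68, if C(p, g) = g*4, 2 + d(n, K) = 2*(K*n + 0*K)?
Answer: -4156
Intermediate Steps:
d(n, K) = -2 + 2*K*n (d(n, K) = -2 + 2*(K*n + 0*K) = -2 + 2*(K*n + 0) = -2 + 2*(K*n) = -2 + 2*K*n)
C(p, g) = 4*g
-88*C(d(4, -1), 12) + 68 = -352*12 + 68 = -88*48 + 68 = -4224 + 68 = -4156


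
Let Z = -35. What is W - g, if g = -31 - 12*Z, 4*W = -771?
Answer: -2327/4 ≈ -581.75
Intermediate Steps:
W = -771/4 (W = (1/4)*(-771) = -771/4 ≈ -192.75)
g = 389 (g = -31 - 12*(-35) = -31 + 420 = 389)
W - g = -771/4 - 1*389 = -771/4 - 389 = -2327/4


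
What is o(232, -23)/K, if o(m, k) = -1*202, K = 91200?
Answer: -101/45600 ≈ -0.0022149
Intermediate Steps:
o(m, k) = -202
o(232, -23)/K = -202/91200 = -202*1/91200 = -101/45600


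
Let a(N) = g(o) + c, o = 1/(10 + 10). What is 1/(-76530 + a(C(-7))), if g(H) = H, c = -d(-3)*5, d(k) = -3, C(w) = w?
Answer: -20/1530299 ≈ -1.3069e-5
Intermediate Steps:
c = 15 (c = -1*(-3)*5 = 3*5 = 15)
o = 1/20 ≈ 0.050000
a(N) = 301/20 (a(N) = 1/20 + 15 = 301/20)
1/(-76530 + a(C(-7))) = 1/(-76530 + 301/20) = 1/(-1530299/20) = -20/1530299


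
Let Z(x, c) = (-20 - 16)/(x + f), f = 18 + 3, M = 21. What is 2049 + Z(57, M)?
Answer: 26631/13 ≈ 2048.5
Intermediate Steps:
f = 21
Z(x, c) = -36/(21 + x) (Z(x, c) = (-20 - 16)/(x + 21) = -36/(21 + x))
2049 + Z(57, M) = 2049 - 36/(21 + 57) = 2049 - 36/78 = 2049 - 36*1/78 = 2049 - 6/13 = 26631/13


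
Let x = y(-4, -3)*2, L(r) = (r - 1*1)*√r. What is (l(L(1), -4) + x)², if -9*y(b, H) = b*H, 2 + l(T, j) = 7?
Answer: 49/9 ≈ 5.4444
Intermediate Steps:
L(r) = √r*(-1 + r) (L(r) = (r - 1)*√r = (-1 + r)*√r = √r*(-1 + r))
l(T, j) = 5 (l(T, j) = -2 + 7 = 5)
y(b, H) = -H*b/9 (y(b, H) = -b*H/9 = -H*b/9)
x = -8/3 (x = -⅑*(-3)*(-4)*2 = -4/3*2 = -8/3 ≈ -2.6667)
(l(L(1), -4) + x)² = (5 - 8/3)² = (7/3)² = 49/9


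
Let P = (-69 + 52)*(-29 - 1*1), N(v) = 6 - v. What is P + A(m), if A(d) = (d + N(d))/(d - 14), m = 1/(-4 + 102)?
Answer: 232874/457 ≈ 509.57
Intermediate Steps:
m = 1/98 ≈ 0.010204
A(d) = 6/(-14 + d) (A(d) = (d + (6 - d))/(d - 14) = 6/(-14 + d))
P = 510 (P = -17*(-29 - 1) = -17*(-30) = 510)
P + A(m) = 510 + 6/(-14 + 1/98) = 510 + 6/(-1371/98) = 510 + 6*(-98/1371) = 510 - 196/457 = 232874/457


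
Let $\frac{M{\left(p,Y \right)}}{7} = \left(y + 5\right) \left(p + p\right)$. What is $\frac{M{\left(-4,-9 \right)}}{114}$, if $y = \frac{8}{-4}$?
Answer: $- \frac{28}{19} \approx -1.4737$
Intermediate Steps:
$y = -2$ ($y = 8 \left(- \frac{1}{4}\right) = -2$)
$M{\left(p,Y \right)} = 42 p$ ($M{\left(p,Y \right)} = 7 \left(-2 + 5\right) \left(p + p\right) = 7 \cdot 3 \cdot 2 p = 7 \cdot 6 p = 42 p$)
$\frac{M{\left(-4,-9 \right)}}{114} = \frac{42 \left(-4\right)}{114} = \left(-168\right) \frac{1}{114} = - \frac{28}{19}$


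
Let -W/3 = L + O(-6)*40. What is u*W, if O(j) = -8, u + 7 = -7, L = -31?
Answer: -14742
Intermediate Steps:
u = -14 (u = -7 - 7 = -14)
W = 1053 (W = -3*(-31 - 8*40) = -3*(-31 - 320) = -3*(-351) = 1053)
u*W = -14*1053 = -14742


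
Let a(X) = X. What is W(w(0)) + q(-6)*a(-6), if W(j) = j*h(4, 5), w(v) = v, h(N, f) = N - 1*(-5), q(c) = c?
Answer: 36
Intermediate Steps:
h(N, f) = 5 + N (h(N, f) = N + 5 = 5 + N)
W(j) = 9*j (W(j) = j*(5 + 4) = j*9 = 9*j)
W(w(0)) + q(-6)*a(-6) = 9*0 - 6*(-6) = 0 + 36 = 36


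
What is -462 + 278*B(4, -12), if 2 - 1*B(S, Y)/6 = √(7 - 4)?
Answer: 2874 - 1668*√3 ≈ -15.061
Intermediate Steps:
B(S, Y) = 12 - 6*√3 (B(S, Y) = 12 - 6*√(7 - 4) = 12 - 6*√3)
-462 + 278*B(4, -12) = -462 + 278*(12 - 6*√3) = -462 + (3336 - 1668*√3) = 2874 - 1668*√3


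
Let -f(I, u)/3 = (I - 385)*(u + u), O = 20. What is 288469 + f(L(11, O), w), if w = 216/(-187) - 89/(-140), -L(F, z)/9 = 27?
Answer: 1875221231/6545 ≈ 2.8651e+5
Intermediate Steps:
L(F, z) = -243 (L(F, z) = -9*27 = -243)
w = -13597/26180 (w = 216*(-1/187) - 89*(-1/140) = -216/187 + 89/140 = -13597/26180 ≈ -0.51937)
f(I, u) = -6*u*(-385 + I) (f(I, u) = -3*(I - 385)*(u + u) = -3*(-385 + I)*2*u = -6*u*(-385 + I))
288469 + f(L(11, O), w) = 288469 + 6*(-13597/26180)*(385 - 1*(-243)) = 288469 + 6*(-13597/26180)*(385 + 243) = 288469 + 6*(-13597/26180)*628 = 288469 - 12808374/6545 = 1875221231/6545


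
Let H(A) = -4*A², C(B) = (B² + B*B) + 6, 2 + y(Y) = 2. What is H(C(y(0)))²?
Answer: 20736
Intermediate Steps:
y(Y) = 0 (y(Y) = -2 + 2 = 0)
C(B) = 6 + 2*B² (C(B) = (B² + B²) + 6 = 2*B² + 6 = 6 + 2*B²)
H(C(y(0)))² = (-4*(6 + 2*0²)²)² = (-4*(6 + 2*0)²)² = (-4*(6 + 0)²)² = (-4*6²)² = (-4*36)² = (-144)² = 20736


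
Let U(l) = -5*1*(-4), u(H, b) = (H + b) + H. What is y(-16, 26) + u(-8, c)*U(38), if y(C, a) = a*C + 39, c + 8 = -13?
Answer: -1117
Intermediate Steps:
c = -21 (c = -8 - 13 = -21)
y(C, a) = 39 + C*a (y(C, a) = C*a + 39 = 39 + C*a)
u(H, b) = b + 2*H
U(l) = 20 (U(l) = -5*(-4) = 20)
y(-16, 26) + u(-8, c)*U(38) = (39 - 16*26) + (-21 + 2*(-8))*20 = (39 - 416) + (-21 - 16)*20 = -377 - 37*20 = -377 - 740 = -1117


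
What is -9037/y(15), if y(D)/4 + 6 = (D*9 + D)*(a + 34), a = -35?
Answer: 9037/624 ≈ 14.482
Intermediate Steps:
y(D) = -24 - 40*D (y(D) = -24 + 4*((D*9 + D)*(-35 + 34)) = -24 + 4*((9*D + D)*(-1)) = -24 + 4*((10*D)*(-1)) = -24 + 4*(-10*D) = -24 - 40*D)
-9037/y(15) = -9037/(-24 - 40*15) = -9037/(-24 - 600) = -9037/(-624) = -9037*(-1/624) = 9037/624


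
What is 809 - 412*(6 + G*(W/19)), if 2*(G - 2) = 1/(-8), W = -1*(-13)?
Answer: -167897/76 ≈ -2209.2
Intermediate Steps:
W = 13
G = 31/16 (G = 2 + (½)/(-8) = 2 + (½)*(-⅛) = 2 - 1/16 = 31/16 ≈ 1.9375)
809 - 412*(6 + G*(W/19)) = 809 - 412*(6 + 31*(13/19)/16) = 809 - 412*(6 + 31*(13*(1/19))/16) = 809 - 412*(6 + (31/16)*(13/19)) = 809 - 412*(6 + 403/304) = 809 - 412*2227/304 = 809 - 229381/76 = -167897/76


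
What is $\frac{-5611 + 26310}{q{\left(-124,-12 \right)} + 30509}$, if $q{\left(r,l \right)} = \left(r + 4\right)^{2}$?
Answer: $\frac{20699}{44909} \approx 0.46091$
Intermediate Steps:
$q{\left(r,l \right)} = \left(4 + r\right)^{2}$
$\frac{-5611 + 26310}{q{\left(-124,-12 \right)} + 30509} = \frac{-5611 + 26310}{\left(4 - 124\right)^{2} + 30509} = \frac{20699}{\left(-120\right)^{2} + 30509} = \frac{20699}{14400 + 30509} = \frac{20699}{44909}$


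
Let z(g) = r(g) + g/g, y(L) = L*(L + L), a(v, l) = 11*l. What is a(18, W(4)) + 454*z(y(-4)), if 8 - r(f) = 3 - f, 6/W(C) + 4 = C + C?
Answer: 34537/2 ≈ 17269.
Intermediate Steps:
W(C) = 6/(-4 + 2*C) (W(C) = 6/(-4 + (C + C)) = 6/(-4 + 2*C))
r(f) = 5 + f (r(f) = 8 - (3 - f) = 8 + (-3 + f) = 5 + f)
y(L) = 2*L**2 (y(L) = L*(2*L) = 2*L**2)
z(g) = 6 + g (z(g) = (5 + g) + g/g = (5 + g) + 1 = 6 + g)
a(18, W(4)) + 454*z(y(-4)) = 11*(3/(-2 + 4)) + 454*(6 + 2*(-4)**2) = 11*(3/2) + 454*(6 + 2*16) = 11*(3*(1/2)) + 454*(6 + 32) = 11*(3/2) + 454*38 = 33/2 + 17252 = 34537/2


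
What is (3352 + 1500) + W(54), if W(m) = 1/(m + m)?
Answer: 524017/108 ≈ 4852.0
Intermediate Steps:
W(m) = 1/(2*m)
(3352 + 1500) + W(54) = (3352 + 1500) + (½)/54 = 4852 + (½)*(1/54) = 4852 + 1/108 = 524017/108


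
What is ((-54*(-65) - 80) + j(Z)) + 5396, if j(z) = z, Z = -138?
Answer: 8688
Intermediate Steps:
((-54*(-65) - 80) + j(Z)) + 5396 = ((-54*(-65) - 80) - 138) + 5396 = ((3510 - 80) - 138) + 5396 = (3430 - 138) + 5396 = 3292 + 5396 = 8688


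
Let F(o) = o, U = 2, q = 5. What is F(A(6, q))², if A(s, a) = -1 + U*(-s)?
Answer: 169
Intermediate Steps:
A(s, a) = -1 - 2*s (A(s, a) = -1 + 2*(-s) = -1 - 2*s)
F(A(6, q))² = (-1 - 2*6)² = (-1 - 12)² = (-13)² = 169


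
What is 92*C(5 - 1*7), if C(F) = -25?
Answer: -2300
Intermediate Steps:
92*C(5 - 1*7) = 92*(-25) = -2300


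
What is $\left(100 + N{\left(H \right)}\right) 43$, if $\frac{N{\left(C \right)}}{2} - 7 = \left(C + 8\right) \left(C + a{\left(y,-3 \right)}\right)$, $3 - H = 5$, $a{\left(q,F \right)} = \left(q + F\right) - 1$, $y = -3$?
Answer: $258$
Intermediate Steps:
$a{\left(q,F \right)} = -1 + F + q$ ($a{\left(q,F \right)} = \left(F + q\right) - 1 = -1 + F + q$)
$H = -2$ ($H = 3 - 5 = -2$)
$N{\left(C \right)} = 14 + 2 \left(-7 + C\right) \left(8 + C\right)$ ($N{\left(C \right)} = 14 + 2 \left(C + 8\right) \left(C - 7\right) = 14 + 2 \left(8 + C\right) \left(C - 7\right) = 14 + 2 \left(8 + C\right) \left(-7 + C\right) = 14 + 2 \left(-7 + C\right) \left(8 + C\right)$)
$\left(100 + N{\left(H \right)}\right) 43 = \left(100 + \left(-98 + 2 \left(-2\right) + 2 \left(-2\right)^{2}\right)\right) 43 = \left(100 - 94\right) 43 = 6 \cdot 43 = 258$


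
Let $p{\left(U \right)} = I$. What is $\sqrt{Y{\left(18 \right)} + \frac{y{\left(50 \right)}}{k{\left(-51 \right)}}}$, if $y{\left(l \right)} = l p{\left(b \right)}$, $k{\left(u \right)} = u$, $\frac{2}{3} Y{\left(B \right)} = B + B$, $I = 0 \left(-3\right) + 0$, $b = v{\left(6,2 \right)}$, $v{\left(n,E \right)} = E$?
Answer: $3 \sqrt{6} \approx 7.3485$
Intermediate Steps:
$b = 2$
$I = 0$ ($I = 0 + 0 = 0$)
$p{\left(U \right)} = 0$
$Y{\left(B \right)} = 3 B$ ($Y{\left(B \right)} = \frac{3 \left(B + B\right)}{2} = \frac{3 \cdot 2 B}{2} = 3 B$)
$y{\left(l \right)} = 0$ ($y{\left(l \right)} = l 0 = 0$)
$\sqrt{Y{\left(18 \right)} + \frac{y{\left(50 \right)}}{k{\left(-51 \right)}}} = \sqrt{3 \cdot 18 + \frac{0}{-51}} = \sqrt{54 + 0 \left(- \frac{1}{51}\right)} = \sqrt{54 + 0} = \sqrt{54} = 3 \sqrt{6}$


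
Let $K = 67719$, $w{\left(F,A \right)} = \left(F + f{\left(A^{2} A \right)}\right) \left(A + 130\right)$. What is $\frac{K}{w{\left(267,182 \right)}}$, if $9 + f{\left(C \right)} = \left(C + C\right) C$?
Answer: $\frac{22573}{7559475483196624} \approx 2.9861 \cdot 10^{-12}$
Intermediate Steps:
$f{\left(C \right)} = -9 + 2 C^{2}$ ($f{\left(C \right)} = -9 + \left(C + C\right) C = -9 + 2 C C = -9 + 2 C^{2}$)
$w{\left(F,A \right)} = \left(130 + A\right) \left(-9 + F + 2 A^{6}\right)$ ($w{\left(F,A \right)} = \left(F + \left(-9 + 2 \left(A^{2} A\right)^{2}\right)\right) \left(A + 130\right) = \left(F + \left(-9 + 2 \left(A^{3}\right)^{2}\right)\right) \left(130 + A\right) = \left(F + \left(-9 + 2 A^{6}\right)\right) \left(130 + A\right) = \left(-9 + F + 2 A^{6}\right) \left(130 + A\right) = \left(130 + A\right) \left(-9 + F + 2 A^{6}\right)$)
$\frac{K}{w{\left(267,182 \right)}} = \frac{67719}{-1170 + 130 \cdot 267 + 260 \cdot 182^{6} + 182 \cdot 267 + 182 \left(-9 + 2 \cdot 182^{6}\right)} = \frac{67719}{-1170 + 34710 + 260 \cdot 36343632130624 + 48594 + 182 \left(-9 + 2 \cdot 36343632130624\right)} = \frac{67719}{-1170 + 34710 + 9449344353962240 + 48594 + 182 \left(-9 + 72687264261248\right)} = \frac{67719}{-1170 + 34710 + 9449344353962240 + 48594 + 182 \cdot 72687264261239} = \frac{67719}{-1170 + 34710 + 9449344353962240 + 48594 + 13229082095545498} = \frac{67719}{22678426449589872} = 67719 \cdot \frac{1}{22678426449589872} = \frac{22573}{7559475483196624}$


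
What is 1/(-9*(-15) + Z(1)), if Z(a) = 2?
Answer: 1/137 ≈ 0.0072993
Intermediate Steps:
1/(-9*(-15) + Z(1)) = 1/(-9*(-15) + 2) = 1/(135 + 2) = 1/137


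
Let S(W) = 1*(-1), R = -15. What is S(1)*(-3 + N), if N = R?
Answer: 18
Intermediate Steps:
N = -15
S(W) = -1
S(1)*(-3 + N) = -(-3 - 15) = -1*(-18) = 18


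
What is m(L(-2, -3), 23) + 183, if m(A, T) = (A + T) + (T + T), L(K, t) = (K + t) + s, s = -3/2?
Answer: 491/2 ≈ 245.50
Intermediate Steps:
s = -3/2 (s = -3*1/2 = -3/2 ≈ -1.5000)
L(K, t) = -3/2 + K + t (L(K, t) = (K + t) - 3/2 = -3/2 + K + t)
m(A, T) = A + 3*T (m(A, T) = (A + T) + 2*T = A + 3*T)
m(L(-2, -3), 23) + 183 = ((-3/2 - 2 - 3) + 3*23) + 183 = (-13/2 + 69) + 183 = 125/2 + 183 = 491/2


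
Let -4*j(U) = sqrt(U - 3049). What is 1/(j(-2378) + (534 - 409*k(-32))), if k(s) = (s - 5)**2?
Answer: -8950192/5006621057731 + 36*I*sqrt(67)/5006621057731 ≈ -1.7877e-6 + 5.8857e-11*I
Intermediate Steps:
k(s) = (-5 + s)**2
j(U) = -sqrt(-3049 + U)/4 (j(U) = -sqrt(U - 3049)/4 = -sqrt(-3049 + U)/4)
1/(j(-2378) + (534 - 409*k(-32))) = 1/(-sqrt(-3049 - 2378)/4 + (534 - 409*(-5 - 32)**2)) = 1/(-9*I*sqrt(67)/4 + (534 - 409*(-37)**2)) = 1/(-9*I*sqrt(67)/4 + (534 - 409*1369)) = 1/(-9*I*sqrt(67)/4 + (534 - 559921)) = 1/(-9*I*sqrt(67)/4 - 559387) = 1/(-559387 - 9*I*sqrt(67)/4)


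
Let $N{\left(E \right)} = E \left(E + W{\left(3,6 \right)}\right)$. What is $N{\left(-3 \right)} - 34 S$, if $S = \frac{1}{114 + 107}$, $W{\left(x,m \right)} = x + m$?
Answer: $- \frac{236}{13} \approx -18.154$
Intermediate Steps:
$W{\left(x,m \right)} = m + x$
$S = \frac{1}{221} \approx 0.0045249$
$N{\left(E \right)} = E \left(9 + E\right)$ ($N{\left(E \right)} = E \left(E + \left(6 + 3\right)\right) = E \left(E + 9\right) = E \left(9 + E\right)$)
$N{\left(-3 \right)} - 34 S = - 3 \left(9 - 3\right) - \frac{2}{13} = \left(-3\right) 6 - \frac{2}{13} = -18 - \frac{2}{13} = - \frac{236}{13}$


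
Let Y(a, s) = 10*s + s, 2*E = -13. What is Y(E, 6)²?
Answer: 4356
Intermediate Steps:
E = -13/2 (E = (½)*(-13) = -13/2 ≈ -6.5000)
Y(a, s) = 11*s
Y(E, 6)² = (11*6)² = 66² = 4356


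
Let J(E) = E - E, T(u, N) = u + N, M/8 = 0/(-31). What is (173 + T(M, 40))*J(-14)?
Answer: 0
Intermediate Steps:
M = 0 (M = 8*(0/(-31)) = 8*(0*(-1/31)) = 8*0 = 0)
T(u, N) = N + u
J(E) = 0
(173 + T(M, 40))*J(-14) = (173 + (40 + 0))*0 = (173 + 40)*0 = 213*0 = 0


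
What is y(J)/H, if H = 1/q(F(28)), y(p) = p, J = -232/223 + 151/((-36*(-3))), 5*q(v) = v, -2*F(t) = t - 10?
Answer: -8617/13380 ≈ -0.64402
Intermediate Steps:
F(t) = 5 - t/2 (F(t) = -(t - 10)/2 = -(-10 + t)/2 = 5 - t/2)
q(v) = v/5
J = 8617/24084 (J = -232*1/223 + 151/108 = -232/223 + 151*(1/108) = -232/223 + 151/108 = 8617/24084 ≈ 0.35779)
H = -5/9 (H = 1/((5 - ½*28)/5) = 1/((5 - 14)/5) = 1/((⅕)*(-9)) = 1/(-9/5) = -5/9 ≈ -0.55556)
y(J)/H = 8617/(24084*(-5/9)) = (8617/24084)*(-9/5) = -8617/13380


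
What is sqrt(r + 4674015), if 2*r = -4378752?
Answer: 3*sqrt(276071) ≈ 1576.3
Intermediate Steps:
r = -2189376 (r = (1/2)*(-4378752) = -2189376)
sqrt(r + 4674015) = sqrt(-2189376 + 4674015) = sqrt(2484639) = 3*sqrt(276071)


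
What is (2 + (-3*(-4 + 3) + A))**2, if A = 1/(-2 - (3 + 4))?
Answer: 1936/81 ≈ 23.901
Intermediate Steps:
A = -1/9 (A = 1/(-2 - 1*7) = 1/(-2 - 7) = 1/(-9) = -1/9 ≈ -0.11111)
(2 + (-3*(-4 + 3) + A))**2 = (2 + (-3*(-4 + 3) - 1/9))**2 = (2 + (-3*(-1) - 1/9))**2 = (2 + (3 - 1/9))**2 = (2 + 26/9)**2 = (44/9)**2 = 1936/81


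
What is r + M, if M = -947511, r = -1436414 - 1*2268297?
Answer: -4652222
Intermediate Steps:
r = -3704711 (r = -1436414 - 2268297 = -3704711)
r + M = -3704711 - 947511 = -4652222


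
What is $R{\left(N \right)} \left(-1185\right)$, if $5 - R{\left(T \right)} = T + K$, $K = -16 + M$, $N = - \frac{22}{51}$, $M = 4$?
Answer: $- \frac{351155}{17} \approx -20656.0$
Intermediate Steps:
$N = - \frac{22}{51}$ ($N = \left(-22\right) \frac{1}{51} = - \frac{22}{51} \approx -0.43137$)
$K = -12$ ($K = -16 + 4 = -12$)
$R{\left(T \right)} = 17 - T$ ($R{\left(T \right)} = 5 - \left(T - 12\right) = 5 - \left(-12 + T\right) = 17 - T$)
$R{\left(N \right)} \left(-1185\right) = \left(17 - - \frac{22}{51}\right) \left(-1185\right) = \left(17 + \frac{22}{51}\right) \left(-1185\right) = \frac{889}{51} \left(-1185\right) = - \frac{351155}{17}$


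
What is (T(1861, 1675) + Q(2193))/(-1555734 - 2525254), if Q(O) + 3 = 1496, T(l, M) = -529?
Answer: -241/1020247 ≈ -0.00023622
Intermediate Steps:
Q(O) = 1493 (Q(O) = -3 + 1496 = 1493)
(T(1861, 1675) + Q(2193))/(-1555734 - 2525254) = (-529 + 1493)/(-1555734 - 2525254) = 964/(-4080988) = 964*(-1/4080988) = -241/1020247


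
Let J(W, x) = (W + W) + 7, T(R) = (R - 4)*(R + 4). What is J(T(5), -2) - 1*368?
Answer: -343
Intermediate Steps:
T(R) = (-4 + R)*(4 + R)
J(W, x) = 7 + 2*W (J(W, x) = 2*W + 7 = 7 + 2*W)
J(T(5), -2) - 1*368 = (7 + 2*(-16 + 5**2)) - 1*368 = (7 + 2*(-16 + 25)) - 368 = (7 + 2*9) - 368 = (7 + 18) - 368 = 25 - 368 = -343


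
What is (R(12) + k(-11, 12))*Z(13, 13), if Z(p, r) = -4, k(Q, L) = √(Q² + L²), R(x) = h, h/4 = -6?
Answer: 96 - 4*√265 ≈ 30.885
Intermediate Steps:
h = -24 (h = 4*(-6) = -24)
R(x) = -24
k(Q, L) = √(L² + Q²)
(R(12) + k(-11, 12))*Z(13, 13) = (-24 + √(12² + (-11)²))*(-4) = (-24 + √(144 + 121))*(-4) = (-24 + √265)*(-4) = 96 - 4*√265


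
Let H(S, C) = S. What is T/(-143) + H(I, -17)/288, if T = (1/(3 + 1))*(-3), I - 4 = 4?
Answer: 85/2574 ≈ 0.033023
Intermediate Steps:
I = 8 (I = 4 + 4 = 8)
T = -¾ (T = (1/4)*(-3) = ((¼)*1)*(-3) = (¼)*(-3) = -¾ ≈ -0.75000)
T/(-143) + H(I, -17)/288 = -¾/(-143) + 8/288 = -¾*(-1/143) + 8*(1/288) = 3/572 + 1/36 = 85/2574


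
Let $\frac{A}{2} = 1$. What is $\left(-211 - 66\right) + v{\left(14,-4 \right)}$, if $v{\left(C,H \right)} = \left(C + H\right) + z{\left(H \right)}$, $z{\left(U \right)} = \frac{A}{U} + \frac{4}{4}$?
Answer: $- \frac{533}{2} \approx -266.5$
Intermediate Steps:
$A = 2$ ($A = 2 \cdot 1 = 2$)
$z{\left(U \right)} = 1 + \frac{2}{U}$ ($z{\left(U \right)} = \frac{2}{U} + \frac{4}{4} = \frac{2}{U} + 4 \cdot \frac{1}{4} = \frac{2}{U} + 1 = 1 + \frac{2}{U}$)
$v{\left(C,H \right)} = C + H + \frac{2 + H}{H}$ ($v{\left(C,H \right)} = \left(C + H\right) + \frac{2 + H}{H} = C + H + \frac{2 + H}{H}$)
$\left(-211 - 66\right) + v{\left(14,-4 \right)} = \left(-211 - 66\right) + \left(1 + 14 - 4 + \frac{2}{-4}\right) = -277 + \left(1 + 14 - 4 + 2 \left(- \frac{1}{4}\right)\right) = -277 + \left(1 + 14 - 4 - \frac{1}{2}\right) = -277 + \frac{21}{2} = - \frac{533}{2}$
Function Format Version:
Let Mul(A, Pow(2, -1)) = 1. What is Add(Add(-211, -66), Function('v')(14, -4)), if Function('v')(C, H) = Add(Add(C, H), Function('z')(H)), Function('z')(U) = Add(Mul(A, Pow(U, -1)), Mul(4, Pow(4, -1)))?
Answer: Rational(-533, 2) ≈ -266.50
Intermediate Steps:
A = 2 (A = Mul(2, 1) = 2)
Function('z')(U) = Add(1, Mul(2, Pow(U, -1))) (Function('z')(U) = Add(Mul(2, Pow(U, -1)), Mul(4, Pow(4, -1))) = Add(Mul(2, Pow(U, -1)), Mul(4, Rational(1, 4))) = Add(Mul(2, Pow(U, -1)), 1) = Add(1, Mul(2, Pow(U, -1))))
Function('v')(C, H) = Add(C, H, Mul(Pow(H, -1), Add(2, H))) (Function('v')(C, H) = Add(Add(C, H), Mul(Pow(H, -1), Add(2, H))) = Add(C, H, Mul(Pow(H, -1), Add(2, H))))
Add(Add(-211, -66), Function('v')(14, -4)) = Add(Add(-211, -66), Add(1, 14, -4, Mul(2, Pow(-4, -1)))) = Add(-277, Add(1, 14, -4, Mul(2, Rational(-1, 4)))) = Add(-277, Add(1, 14, -4, Rational(-1, 2))) = Add(-277, Rational(21, 2)) = Rational(-533, 2)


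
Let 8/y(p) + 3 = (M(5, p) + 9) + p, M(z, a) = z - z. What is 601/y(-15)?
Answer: -5409/8 ≈ -676.13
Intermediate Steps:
M(z, a) = 0
y(p) = 8/(6 + p) (y(p) = 8/(-3 + ((0 + 9) + p)) = 8/(-3 + (9 + p)) = 8/(6 + p))
601/y(-15) = 601/((8/(6 - 15))) = 601/((8/(-9))) = 601/((8*(-⅑))) = 601/(-8/9) = 601*(-9/8) = -5409/8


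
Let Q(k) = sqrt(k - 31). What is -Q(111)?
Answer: -4*sqrt(5) ≈ -8.9443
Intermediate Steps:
Q(k) = sqrt(-31 + k)
-Q(111) = -sqrt(-31 + 111) = -sqrt(80) = -4*sqrt(5)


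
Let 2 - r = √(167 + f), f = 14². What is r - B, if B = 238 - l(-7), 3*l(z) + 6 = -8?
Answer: -722/3 - 11*√3 ≈ -259.72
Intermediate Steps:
l(z) = -14/3 (l(z) = -2 + (⅓)*(-8) = -2 - 8/3 = -14/3)
f = 196
B = 728/3 (B = 238 - 1*(-14/3) = 238 + 14/3 = 728/3 ≈ 242.67)
r = 2 - 11*√3 (r = 2 - √(167 + 196) = 2 - √363 = 2 - 11*√3 ≈ -17.053)
r - B = (2 - 11*√3) - 1*728/3 = (2 - 11*√3) - 728/3 = -722/3 - 11*√3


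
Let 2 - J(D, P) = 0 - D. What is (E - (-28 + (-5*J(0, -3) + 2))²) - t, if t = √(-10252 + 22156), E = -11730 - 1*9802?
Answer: -22828 - 8*√186 ≈ -22937.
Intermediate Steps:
J(D, P) = 2 + D (J(D, P) = 2 - (0 - D) = 2 - (-1)*D = 2 + D)
E = -21532 (E = -11730 - 9802 = -21532)
t = 8*√186 (t = √11904 = 8*√186 ≈ 109.11)
(E - (-28 + (-5*J(0, -3) + 2))²) - t = (-21532 - (-28 + (-5*(2 + 0) + 2))²) - 8*√186 = (-21532 - (-28 + (-5*2 + 2))²) - 8*√186 = (-21532 - (-28 + (-10 + 2))²) - 8*√186 = (-21532 - (-28 - 8)²) - 8*√186 = (-21532 - 1*(-36)²) - 8*√186 = (-21532 - 1*1296) - 8*√186 = (-21532 - 1296) - 8*√186 = -22828 - 8*√186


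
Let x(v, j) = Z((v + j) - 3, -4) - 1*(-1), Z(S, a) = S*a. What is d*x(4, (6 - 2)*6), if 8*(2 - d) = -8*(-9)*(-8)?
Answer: -7326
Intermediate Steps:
x(v, j) = 13 - 4*j - 4*v (x(v, j) = ((v + j) - 3)*(-4) - 1*(-1) = ((j + v) - 3)*(-4) + 1 = (-3 + j + v)*(-4) + 1 = (12 - 4*j - 4*v) + 1 = 13 - 4*j - 4*v)
d = 74 (d = 2 - (-8*(-9))*(-8)/8 = 2 - 9*(-8) = 2 - 1/8*(-576) = 2 + 72 = 74)
d*x(4, (6 - 2)*6) = 74*(13 - 4*(6 - 2)*6 - 4*4) = 74*(13 - 16*6 - 16) = 74*(13 - 4*24 - 16) = 74*(13 - 96 - 16) = 74*(-99) = -7326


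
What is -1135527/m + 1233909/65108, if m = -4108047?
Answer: 1714296019213/89155574692 ≈ 19.228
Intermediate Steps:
-1135527/m + 1233909/65108 = -1135527/(-4108047) + 1233909/65108 = -1135527*(-1/4108047) + 1233909*(1/65108) = 378509/1369349 + 1233909/65108 = 1714296019213/89155574692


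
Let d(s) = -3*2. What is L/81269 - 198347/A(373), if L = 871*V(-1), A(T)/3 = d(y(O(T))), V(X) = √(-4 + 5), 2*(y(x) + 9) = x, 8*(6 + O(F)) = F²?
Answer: 16119478021/1462842 ≈ 11019.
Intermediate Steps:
O(F) = -6 + F²/8
y(x) = -9 + x/2
d(s) = -6
V(X) = 1 (V(X) = √1 = 1)
A(T) = -18 (A(T) = 3*(-6) = -18)
L = 871 (L = 871*1 = 871)
L/81269 - 198347/A(373) = 871/81269 - 198347/(-18) = 871*(1/81269) - 198347*(-1/18) = 871/81269 + 198347/18 = 16119478021/1462842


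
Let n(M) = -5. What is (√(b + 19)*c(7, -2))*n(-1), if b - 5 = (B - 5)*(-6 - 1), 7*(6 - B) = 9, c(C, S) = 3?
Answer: -15*√26 ≈ -76.485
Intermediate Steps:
B = 33/7 (B = 6 - ⅐*9 = 6 - 9/7 = 33/7 ≈ 4.7143)
b = 7 (b = 5 + (33/7 - 5)*(-6 - 1) = 5 - 2/7*(-7) = 5 + 2 = 7)
(√(b + 19)*c(7, -2))*n(-1) = (√(7 + 19)*3)*(-5) = (√26*3)*(-5) = (3*√26)*(-5) = -15*√26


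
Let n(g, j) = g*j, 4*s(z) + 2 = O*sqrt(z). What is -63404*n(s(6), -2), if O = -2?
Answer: -63404 - 63404*sqrt(6) ≈ -2.1871e+5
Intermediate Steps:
s(z) = -1/2 - sqrt(z)/2 (s(z) = -1/2 + (-2*sqrt(z))/4 = -1/2 - sqrt(z)/2)
-63404*n(s(6), -2) = -63404*(-1/2 - sqrt(6)/2)*(-2) = -63404*(1 + sqrt(6)) = -63404 - 63404*sqrt(6)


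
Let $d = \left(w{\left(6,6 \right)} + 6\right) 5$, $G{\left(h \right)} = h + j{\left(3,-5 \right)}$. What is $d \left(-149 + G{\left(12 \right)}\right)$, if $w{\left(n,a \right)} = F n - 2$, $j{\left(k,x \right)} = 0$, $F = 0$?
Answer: $-2740$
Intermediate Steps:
$w{\left(n,a \right)} = -2$ ($w{\left(n,a \right)} = 0 n - 2 = 0 - 2 = -2$)
$G{\left(h \right)} = h$ ($G{\left(h \right)} = h + 0 = h$)
$d = 20$ ($d = \left(-2 + 6\right) 5 = 4 \cdot 5 = 20$)
$d \left(-149 + G{\left(12 \right)}\right) = 20 \left(-149 + 12\right) = 20 \left(-137\right) = -2740$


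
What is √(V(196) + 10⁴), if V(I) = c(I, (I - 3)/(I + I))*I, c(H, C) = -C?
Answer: √39614/2 ≈ 99.516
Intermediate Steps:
V(I) = 3/2 - I/2 (V(I) = (-(I - 3)/(I + I))*I = (-(-3 + I)/(2*I))*I = 3/2 - I/2)
√(V(196) + 10⁴) = √((3/2 - ½*196) + 10⁴) = √((3/2 - 98) + 10000) = √(-193/2 + 10000) = √(19807/2) = √39614/2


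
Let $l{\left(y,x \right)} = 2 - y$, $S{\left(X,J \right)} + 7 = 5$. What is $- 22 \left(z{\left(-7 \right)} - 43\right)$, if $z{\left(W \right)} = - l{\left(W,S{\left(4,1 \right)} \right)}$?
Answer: $1144$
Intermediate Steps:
$S{\left(X,J \right)} = -2$ ($S{\left(X,J \right)} = -7 + 5 = -2$)
$z{\left(W \right)} = -2 + W$ ($z{\left(W \right)} = - (2 - W) = -2 + W$)
$- 22 \left(z{\left(-7 \right)} - 43\right) = - 22 \left(\left(-2 - 7\right) - 43\right) = - 22 \left(-9 - 43\right) = \left(-22\right) \left(-52\right) = 1144$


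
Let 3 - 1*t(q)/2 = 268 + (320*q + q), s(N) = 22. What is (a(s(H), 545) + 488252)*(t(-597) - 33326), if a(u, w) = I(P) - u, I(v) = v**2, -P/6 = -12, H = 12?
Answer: 172407733052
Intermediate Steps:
P = 72 (P = -6*(-12) = 72)
t(q) = -530 - 642*q (t(q) = 6 - 2*(268 + (320*q + q)) = 6 - 2*(268 + 321*q) = 6 + (-536 - 642*q) = -530 - 642*q)
a(u, w) = 5184 - u (a(u, w) = 72**2 - u = 5184 - u)
(a(s(H), 545) + 488252)*(t(-597) - 33326) = ((5184 - 1*22) + 488252)*((-530 - 642*(-597)) - 33326) = ((5184 - 22) + 488252)*((-530 + 383274) - 33326) = (5162 + 488252)*(382744 - 33326) = 493414*349418 = 172407733052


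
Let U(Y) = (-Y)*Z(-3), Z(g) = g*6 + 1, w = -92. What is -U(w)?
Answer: 1564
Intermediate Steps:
Z(g) = 1 + 6*g (Z(g) = 6*g + 1 = 1 + 6*g)
U(Y) = 17*Y (U(Y) = (-Y)*(1 + 6*(-3)) = (-Y)*(1 - 18) = -Y*(-17) = 17*Y)
-U(w) = -17*(-92) = -1*(-1564) = 1564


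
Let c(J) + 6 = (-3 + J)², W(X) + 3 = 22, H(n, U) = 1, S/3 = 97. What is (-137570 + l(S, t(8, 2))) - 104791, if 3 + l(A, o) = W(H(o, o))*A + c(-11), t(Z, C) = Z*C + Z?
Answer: -236645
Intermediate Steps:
S = 291 (S = 3*97 = 291)
W(X) = 19 (W(X) = -3 + 22 = 19)
t(Z, C) = Z + C*Z (t(Z, C) = C*Z + Z = Z + C*Z)
c(J) = -6 + (-3 + J)²
l(A, o) = 187 + 19*A (l(A, o) = -3 + (19*A + (-6 + (-3 - 11)²)) = -3 + (19*A + (-6 + (-14)²)) = -3 + (19*A + (-6 + 196)) = -3 + (19*A + 190) = -3 + (190 + 19*A) = 187 + 19*A)
(-137570 + l(S, t(8, 2))) - 104791 = (-137570 + (187 + 19*291)) - 104791 = (-137570 + (187 + 5529)) - 104791 = (-137570 + 5716) - 104791 = -131854 - 104791 = -236645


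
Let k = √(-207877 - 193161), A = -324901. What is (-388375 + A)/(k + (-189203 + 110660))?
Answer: 56022836868/6169403887 + 713276*I*√401038/6169403887 ≈ 9.0807 + 0.073216*I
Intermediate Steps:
k = I*√401038 (k = √(-401038) = I*√401038 ≈ 633.28*I)
(-388375 + A)/(k + (-189203 + 110660)) = (-388375 - 324901)/(I*√401038 + (-189203 + 110660)) = -713276/(I*√401038 - 78543) = -713276/(-78543 + I*√401038)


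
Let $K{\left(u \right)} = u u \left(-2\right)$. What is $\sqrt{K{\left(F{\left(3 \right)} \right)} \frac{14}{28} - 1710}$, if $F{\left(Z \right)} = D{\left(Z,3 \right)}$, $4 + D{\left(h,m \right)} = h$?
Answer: $i \sqrt{1711} \approx 41.364 i$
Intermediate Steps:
$D{\left(h,m \right)} = -4 + h$
$F{\left(Z \right)} = -4 + Z$
$K{\left(u \right)} = - 2 u^{2}$ ($K{\left(u \right)} = u^{2} \left(-2\right) = - 2 u^{2}$)
$\sqrt{K{\left(F{\left(3 \right)} \right)} \frac{14}{28} - 1710} = \sqrt{- 2 \left(-4 + 3\right)^{2} \cdot \frac{14}{28} - 1710} = \sqrt{- 2 \left(-1\right)^{2} \cdot 14 \cdot \frac{1}{28} - 1710} = \sqrt{\left(-2\right) 1 \cdot \frac{1}{2} - 1710} = \sqrt{\left(-2\right) \frac{1}{2} - 1710} = \sqrt{-1 - 1710} = \sqrt{-1711} = i \sqrt{1711}$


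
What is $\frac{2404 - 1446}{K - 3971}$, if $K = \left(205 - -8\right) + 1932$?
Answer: $- \frac{479}{913} \approx -0.52464$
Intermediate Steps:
$K = 2145$ ($K = \left(205 + 8\right) + 1932 = 213 + 1932 = 2145$)
$\frac{2404 - 1446}{K - 3971} = \frac{2404 - 1446}{2145 - 3971} = \frac{958}{-1826} = 958 \left(- \frac{1}{1826}\right) = - \frac{479}{913}$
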